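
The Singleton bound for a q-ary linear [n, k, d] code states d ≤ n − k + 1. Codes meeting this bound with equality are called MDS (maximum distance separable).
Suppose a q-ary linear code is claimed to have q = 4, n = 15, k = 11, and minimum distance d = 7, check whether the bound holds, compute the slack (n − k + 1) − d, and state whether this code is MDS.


Singleton RHS = n − k + 1 = 5, slack = -2, bound violated (no such code; not MDS).

Singleton bound: d ≤ n − k + 1.
Here n = 15, k = 11, so n − k + 1 = 5.
Given d = 7, check d ≤ 5: NO.
Slack = (n − k + 1) − d = -2.
The slack is negative: d = 7 exceeds n − k + 1 = 5 by 2, so the Singleton bound is violated and no linear [15, 11, 7]_4 code can exist. In particular it is not MDS (MDS requires d = n − k + 1 exactly).
Description: the claimed parameters are [15, 11, 7]_4; such a code would be impossible (violates the Singleton bound).


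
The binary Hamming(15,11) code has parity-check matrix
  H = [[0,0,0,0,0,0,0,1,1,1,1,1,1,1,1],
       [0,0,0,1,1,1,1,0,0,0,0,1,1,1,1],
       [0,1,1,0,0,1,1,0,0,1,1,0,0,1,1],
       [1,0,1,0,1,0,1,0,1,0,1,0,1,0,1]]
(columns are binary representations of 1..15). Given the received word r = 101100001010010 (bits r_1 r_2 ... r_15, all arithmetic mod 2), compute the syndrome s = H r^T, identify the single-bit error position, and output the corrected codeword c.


s = (1, 0, 1, 0)^T, error position = 10, corrected codeword c = 101100001110010

Compute s = H r^T mod 2 one row at a time:
  s_1 = 0 + 1 + 0 + 1 + 0 + 0 + 1 + 0 = 3 ≡ 1 (mod 2).
  s_2 = 1 + 0 + 0 + 0 + 0 + 0 + 1 + 0 = 2 ≡ 0 (mod 2).
  s_3 = 0 + 1 + 0 + 0 + 0 + 1 + 1 + 0 = 3 ≡ 1 (mod 2).
  s_4 = 1 + 1 + 0 + 0 + 1 + 1 + 0 + 0 = 4 ≡ 0 (mod 2).
s = (1, 0, 1, 0)^T — this equals column 10 of H (binary 1010), so error is at position 10.
Correct: flip bit 10 of r = 101100001010010 to get c = 101100001110010.


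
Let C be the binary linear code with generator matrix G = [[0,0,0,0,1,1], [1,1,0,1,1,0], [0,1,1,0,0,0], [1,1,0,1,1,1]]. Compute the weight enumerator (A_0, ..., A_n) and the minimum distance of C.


Weight distribution: A_0 = 1, A_1 = 2, A_2 = 2, A_3 = 4, A_4 = 5, A_5 = 2. Minimum distance d = 1.

Enumerate all 2^4 = 16 messages m ∈ F_2^4.
For each, compute codeword c = mG in F_2^6, then tally its weight.
  m = 0000 → c = 000000, weight = 0.
  m = 1000 → c = 000011, weight = 2.
  m = 0100 → c = 110110, weight = 4.
  m = 1100 → c = 110101, weight = 4.
  m = 0010 → c = 011000, weight = 2.
  m = 1010 → c = 011011, weight = 4.
  m = 0110 → c = 101110, weight = 4.
  m = 1110 → c = 101101, weight = 4.
  m = 0001 → c = 110111, weight = 5.
  m = 1001 → c = 110100, weight = 3.
  m = 0101 → c = 000001, weight = 1.
  m = 1101 → c = 000010, weight = 1.
  m = 0011 → c = 101111, weight = 5.
  m = 1011 → c = 101100, weight = 3.
  m = 0111 → c = 011001, weight = 3.
  m = 1111 → c = 011010, weight = 3.
Tally weights:
  weight 0: 1 codewords.
  weight 1: 2 codewords.
  weight 2: 2 codewords.
  weight 3: 4 codewords.
  weight 4: 5 codewords.
  weight 5: 2 codewords.
Minimum distance d = smallest w > 0 with A_w > 0 = 1.
Sanity: Σ A_w = 16 = 2^4 = 16 ✓.


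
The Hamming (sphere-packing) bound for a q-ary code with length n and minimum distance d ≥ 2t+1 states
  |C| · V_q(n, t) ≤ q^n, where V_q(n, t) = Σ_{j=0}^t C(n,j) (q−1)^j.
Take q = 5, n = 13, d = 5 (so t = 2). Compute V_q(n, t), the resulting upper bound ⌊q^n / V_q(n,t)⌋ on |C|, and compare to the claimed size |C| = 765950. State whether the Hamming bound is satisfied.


V_q(n, t) = 1301, q^n = 1220703125, Hamming bound = 938280, |C| = 765950 ≤ bound (satisfied).

Step 1: Compute V_q(n, t) = Σ_{j=0}^2 C(n, j) (q−1)^j.
  j = 0: C(13,0)·(4)^0 = 1·1 = 1.
  j = 1: C(13,1)·(4)^1 = 13·4 = 52.
  j = 2: C(13,2)·(4)^2 = 78·16 = 1248.
  V_q(n, t) = 1 + 52 + 1248 = 1301.
Step 2: q^n = 5^13 = 1220703125.
Step 3: Hamming bound ⌊q^n / V_q(n,t)⌋ = ⌊1220703125/1301⌋ = 938280.
Step 4: Compare |C| = 765950 to 938280: satisfied.
The claimed |C| lies below the Hamming bound.


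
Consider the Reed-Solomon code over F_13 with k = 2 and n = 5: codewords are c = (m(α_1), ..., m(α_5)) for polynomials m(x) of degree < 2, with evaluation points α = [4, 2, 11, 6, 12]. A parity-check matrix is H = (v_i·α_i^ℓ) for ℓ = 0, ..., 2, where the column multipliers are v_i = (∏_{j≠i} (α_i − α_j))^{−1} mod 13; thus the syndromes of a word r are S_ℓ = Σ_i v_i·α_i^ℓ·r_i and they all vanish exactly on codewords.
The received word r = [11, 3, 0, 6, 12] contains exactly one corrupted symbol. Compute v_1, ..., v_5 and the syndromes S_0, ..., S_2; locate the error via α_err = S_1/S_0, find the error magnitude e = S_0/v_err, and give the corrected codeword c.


S = (5, 8, 5), error at position 5, error magnitude e = 8, c = [11, 3, 0, 6, 4].

Step 1: column multipliers v_i = (∏_{j≠i}(α_i − α_j))^{−1} mod 13.
  i = 1 (α = 4): (4−2)(4−11)(4−6)(4−12) = 2·(−7)·(−2)·(−8) = −224 ≡ 10, so v_1 = 10^{−1} = 4 (mod 13).
  i = 2 (α = 2): (2−4)(2−11)(2−6)(2−12) = (−2)·(−9)·(−4)·(−10) = 720 ≡ 5, so v_2 = 5^{−1} = 8 (mod 13).
  i = 3 (α = 11): (11−4)(11−2)(11−6)(11−12) = 7·9·5·(−1) = −315 ≡ 10, so v_3 = 10^{−1} = 4 (mod 13).
  i = 4 (α = 6): (6−4)(6−2)(6−11)(6−12) = 2·4·(−5)·(−6) = 240 ≡ 6, so v_4 = 6^{−1} = 11 (mod 13).
  i = 5 (α = 12): (12−4)(12−2)(12−11)(12−6) = 8·10·1·6 = 480 ≡ 12, so v_5 = 12^{−1} = 12 (mod 13).
  v = [4, 8, 4, 11, 12].
Step 2: syndromes of r = [11, 3, 0, 6, 12] (all sums mod 13).
  S_0 = Σ v_i r_i = 4·11 + 8·3 + 4·0 + 11·6 + 12·12 = 278 ≡ 5.
  S_1 = Σ v_i α_i r_i = 4·4·11 + 8·2·3 + 4·11·0 + 11·6·6 + 12·12·12 = 2348 ≡ 8.
  α_i^2 mod 13 = [3, 4, 4, 10, 1].
  S_2 = Σ v_i α_i^2 r_i = 4·3·11 + 8·4·3 + 4·4·0 + 11·10·6 + 12·1·12 = 1032 ≡ 5.
  S = (5, 8, 5) ≠ 0, so r is not a codeword (an error is present).
Step 3: locate the error. For a single error e at position i, S_ℓ = v_i·e·α_i^ℓ, so α_err = S_1/S_0.
  S_0^{−1} = 5^{−1} = 8 (mod 13), so α_err = 8·8 = 64 ≡ 12 = α_5. Error position i = 5.
  Consistency check: S_2/S_1 = 5·5 = 25 ≡ 12 = α_err ✓ (single-error assumption holds).
Step 4: error magnitude e = S_0/v_5 = S_0·∏_{j≠5}(α_5 − α_j) = 5·12 = 60 ≡ 8 (mod 13).
Step 5: correct position 5: c_5 = r_5 − e = 12 − 8 ≡ 4 (mod 13). Hence c = [11, 3, 0, 6, 4].
  Check: interpolating c through the α_i gives m(x) = 8 + 4·x (degree < 2) with m(α_i) = c_i for every i, so c is indeed a codeword.


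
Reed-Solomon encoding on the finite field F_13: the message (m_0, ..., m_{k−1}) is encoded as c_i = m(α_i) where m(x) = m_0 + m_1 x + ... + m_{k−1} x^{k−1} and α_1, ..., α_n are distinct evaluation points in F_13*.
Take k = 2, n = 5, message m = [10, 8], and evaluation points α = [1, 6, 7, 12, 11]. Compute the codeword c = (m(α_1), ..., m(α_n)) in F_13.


c = [5, 6, 1, 2, 7]

Message polynomial: m(x) = 10 + 8·x (mod 13).
For each evaluation point α_i, compute m(α_i) mod 13:
  α_1 = 1: Horner steps 8 → 5, so m(1) = 5.
  α_2 = 6: Horner steps 8 → 6, so m(6) = 6.
  α_3 = 7: Horner steps 8 → 1, so m(7) = 1.
  α_4 = 12: Horner steps 8 → 2, so m(12) = 2.
  α_5 = 11: Horner steps 8 → 7, so m(11) = 7.
Codeword c = [5, 6, 1, 2, 7] ∈ F_13^5.


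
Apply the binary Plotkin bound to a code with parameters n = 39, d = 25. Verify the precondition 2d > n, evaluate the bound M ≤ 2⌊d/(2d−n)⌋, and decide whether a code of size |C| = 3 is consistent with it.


Plotkin bound M ≤ 4; given |C| = 3 ≤ bound (satisfied).

Check applicability: 2d = 50, n = 39.
2d − n = 11 > 0, so Plotkin applies.
Compute d/(2d−n) = 25/11 ≈ 2.2727.
⌊d/(2d−n)⌋ = 2.
Plotkin bound: M ≤ 2·2 = 4.
Given |C| = 3, check: satisfied.
This |C| is below the Plotkin bound.


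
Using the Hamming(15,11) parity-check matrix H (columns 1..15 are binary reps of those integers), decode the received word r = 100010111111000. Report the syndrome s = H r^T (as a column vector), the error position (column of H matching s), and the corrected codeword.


s = (1, 1, 1, 1)^T, error position = 15, corrected codeword c = 100010111111001

Compute s = H r^T mod 2 one row at a time:
  s_1 = 1 + 1 + 1 + 1 + 1 + 0 + 0 + 0 = 5 ≡ 1 (mod 2).
  s_2 = 0 + 1 + 0 + 1 + 1 + 0 + 0 + 0 = 3 ≡ 1 (mod 2).
  s_3 = 0 + 0 + 0 + 1 + 1 + 1 + 0 + 0 = 3 ≡ 1 (mod 2).
  s_4 = 1 + 0 + 1 + 1 + 1 + 1 + 0 + 0 = 5 ≡ 1 (mod 2).
s = (1, 1, 1, 1)^T — this equals column 15 of H (binary 1111), so error is at position 15.
Correct: flip bit 15 of r = 100010111111000 to get c = 100010111111001.


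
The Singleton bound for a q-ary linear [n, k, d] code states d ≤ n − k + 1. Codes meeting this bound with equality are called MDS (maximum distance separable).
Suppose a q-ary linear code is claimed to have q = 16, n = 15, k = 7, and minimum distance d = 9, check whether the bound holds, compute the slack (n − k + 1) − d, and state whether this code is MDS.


Singleton RHS = n − k + 1 = 9, slack = 0, bound satisfied, MDS.

Singleton bound: d ≤ n − k + 1.
Here n = 15, k = 7, so n − k + 1 = 9.
Given d = 9, check d ≤ 9: YES.
Slack = (n − k + 1) − d = 0.
The code is MDS (slack = 0).
Description: the claimed parameters are [15, 7, 9]_16; such a code would be MDS (meets Singleton bound).


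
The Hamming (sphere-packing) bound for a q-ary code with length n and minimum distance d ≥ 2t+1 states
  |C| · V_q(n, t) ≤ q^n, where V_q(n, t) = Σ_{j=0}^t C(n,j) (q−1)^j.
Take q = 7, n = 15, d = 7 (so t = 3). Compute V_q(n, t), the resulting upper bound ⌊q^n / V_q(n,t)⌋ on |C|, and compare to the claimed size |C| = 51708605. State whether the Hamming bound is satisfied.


V_q(n, t) = 102151, q^n = 4747561509943, Hamming bound = 46475918, |C| = 51708605 > bound (violated).

Step 1: Compute V_q(n, t) = Σ_{j=0}^3 C(n, j) (q−1)^j.
  j = 0: C(15,0)·(6)^0 = 1·1 = 1.
  j = 1: C(15,1)·(6)^1 = 15·6 = 90.
  j = 2: C(15,2)·(6)^2 = 105·36 = 3780.
  j = 3: C(15,3)·(6)^3 = 455·216 = 98280.
  V_q(n, t) = 1 + 90 + 3780 + 98280 = 102151.
Step 2: q^n = 7^15 = 4747561509943.
Step 3: Hamming bound ⌊q^n / V_q(n,t)⌋ = ⌊4747561509943/102151⌋ = 46475918.
Step 4: Compare |C| = 51708605 to 46475918: violated.
The claimed |C| lies above the Hamming bound, so no 7-ary code of length 15 with d ≥ 7 can have 51708605 codewords.


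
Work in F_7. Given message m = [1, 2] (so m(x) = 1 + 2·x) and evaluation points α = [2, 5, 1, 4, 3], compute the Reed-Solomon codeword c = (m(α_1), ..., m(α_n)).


c = [5, 4, 3, 2, 0]

Message polynomial: m(x) = 1 + 2·x (mod 7).
For each evaluation point α_i, compute m(α_i) mod 7:
  α_1 = 2: Horner steps 2 → 5, so m(2) = 5.
  α_2 = 5: Horner steps 2 → 4, so m(5) = 4.
  α_3 = 1: Horner steps 2 → 3, so m(1) = 3.
  α_4 = 4: Horner steps 2 → 2, so m(4) = 2.
  α_5 = 3: Horner steps 2 → 0, so m(3) = 0.
Codeword c = [5, 4, 3, 2, 0] ∈ F_7^5.


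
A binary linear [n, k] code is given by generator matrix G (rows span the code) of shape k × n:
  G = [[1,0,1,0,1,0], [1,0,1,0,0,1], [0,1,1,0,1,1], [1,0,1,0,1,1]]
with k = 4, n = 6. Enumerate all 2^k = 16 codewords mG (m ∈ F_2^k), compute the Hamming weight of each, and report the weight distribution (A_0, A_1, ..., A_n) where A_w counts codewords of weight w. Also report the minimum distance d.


Weight distribution: A_0 = 1, A_1 = 2, A_2 = 4, A_3 = 6, A_4 = 3. Minimum distance d = 1.

Enumerate all 2^4 = 16 messages m ∈ F_2^4.
For each, compute codeword c = mG in F_2^6, then tally its weight.
  m = 0000 → c = 000000, weight = 0.
  m = 1000 → c = 101010, weight = 3.
  m = 0100 → c = 101001, weight = 3.
  m = 1100 → c = 000011, weight = 2.
  m = 0010 → c = 011011, weight = 4.
  m = 1010 → c = 110001, weight = 3.
  m = 0110 → c = 110010, weight = 3.
  m = 1110 → c = 011000, weight = 2.
  m = 0001 → c = 101011, weight = 4.
  m = 1001 → c = 000001, weight = 1.
  m = 0101 → c = 000010, weight = 1.
  m = 1101 → c = 101000, weight = 2.
  m = 0011 → c = 110000, weight = 2.
  m = 1011 → c = 011010, weight = 3.
  m = 0111 → c = 011001, weight = 3.
  m = 1111 → c = 110011, weight = 4.
Tally weights:
  weight 0: 1 codewords.
  weight 1: 2 codewords.
  weight 2: 4 codewords.
  weight 3: 6 codewords.
  weight 4: 3 codewords.
Minimum distance d = smallest w > 0 with A_w > 0 = 1.
Sanity: Σ A_w = 16 = 2^4 = 16 ✓.


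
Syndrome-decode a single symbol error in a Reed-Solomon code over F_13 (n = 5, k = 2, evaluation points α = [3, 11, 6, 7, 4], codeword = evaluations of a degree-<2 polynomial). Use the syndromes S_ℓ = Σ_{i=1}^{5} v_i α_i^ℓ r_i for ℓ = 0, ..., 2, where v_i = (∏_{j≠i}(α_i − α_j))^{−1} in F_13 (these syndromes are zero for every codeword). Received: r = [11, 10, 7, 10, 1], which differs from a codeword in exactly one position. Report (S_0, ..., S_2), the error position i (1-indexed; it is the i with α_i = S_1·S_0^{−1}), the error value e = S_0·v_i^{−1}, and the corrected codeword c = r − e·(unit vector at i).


S = (7, 12, 2), error at position 2, error magnitude e = 1, c = [11, 9, 7, 10, 1].

Step 1: column multipliers v_i = (∏_{j≠i}(α_i − α_j))^{−1} mod 13.
  i = 1 (α = 3): (3−11)(3−6)(3−7)(3−4) = (−8)·(−3)·(−4)·(−1) = 96 ≡ 5, so v_1 = 5^{−1} = 8 (mod 13).
  i = 2 (α = 11): (11−3)(11−6)(11−7)(11−4) = 8·5·4·7 = 1120 ≡ 2, so v_2 = 2^{−1} = 7 (mod 13).
  i = 3 (α = 6): (6−3)(6−11)(6−7)(6−4) = 3·(−5)·(−1)·2 = 30 ≡ 4, so v_3 = 4^{−1} = 10 (mod 13).
  i = 4 (α = 7): (7−3)(7−11)(7−6)(7−4) = 4·(−4)·1·3 = −48 ≡ 4, so v_4 = 4^{−1} = 10 (mod 13).
  i = 5 (α = 4): (4−3)(4−11)(4−6)(4−7) = 1·(−7)·(−2)·(−3) = −42 ≡ 10, so v_5 = 10^{−1} = 4 (mod 13).
  v = [8, 7, 10, 10, 4].
Step 2: syndromes of r = [11, 10, 7, 10, 1] (all sums mod 13).
  S_0 = Σ v_i r_i = 8·11 + 7·10 + 10·7 + 10·10 + 4·1 = 332 ≡ 7.
  S_1 = Σ v_i α_i r_i = 8·3·11 + 7·11·10 + 10·6·7 + 10·7·10 + 4·4·1 = 2170 ≡ 12.
  α_i^2 mod 13 = [9, 4, 10, 10, 3].
  S_2 = Σ v_i α_i^2 r_i = 8·9·11 + 7·4·10 + 10·10·7 + 10·10·10 + 4·3·1 = 2784 ≡ 2.
  S = (7, 12, 2) ≠ 0, so r is not a codeword (an error is present).
Step 3: locate the error. For a single error e at position i, S_ℓ = v_i·e·α_i^ℓ, so α_err = S_1/S_0.
  S_0^{−1} = 7^{−1} = 2 (mod 13), so α_err = 12·2 = 24 ≡ 11 = α_2. Error position i = 2.
  Consistency check: S_2/S_1 = 2·12 = 24 ≡ 11 = α_err ✓ (single-error assumption holds).
Step 4: error magnitude e = S_0/v_2 = S_0·∏_{j≠2}(α_2 − α_j) = 7·2 = 14 ≡ 1 (mod 13).
Step 5: correct position 2: c_2 = r_2 − e = 10 − 1 ≡ 9 (mod 13). Hence c = [11, 9, 7, 10, 1].
  Check: interpolating c through the α_i gives m(x) = 2 + 3·x (degree < 2) with m(α_i) = c_i for every i, so c is indeed a codeword.


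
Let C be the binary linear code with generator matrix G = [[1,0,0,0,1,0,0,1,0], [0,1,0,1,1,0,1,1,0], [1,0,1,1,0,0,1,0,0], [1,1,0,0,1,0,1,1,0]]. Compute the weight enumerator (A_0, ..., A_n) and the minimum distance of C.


Weight distribution: A_0 = 1, A_2 = 4, A_3 = 2, A_4 = 3, A_5 = 6. Minimum distance d = 2.

Enumerate all 2^4 = 16 messages m ∈ F_2^4.
For each, compute codeword c = mG in F_2^9, then tally its weight.
  m = 0000 → c = 000000000, weight = 0.
  m = 1000 → c = 100010010, weight = 3.
  m = 0100 → c = 010110110, weight = 5.
  m = 1100 → c = 110100100, weight = 4.
  m = 0010 → c = 101100100, weight = 4.
  m = 1010 → c = 001110110, weight = 5.
  m = 0110 → c = 111010010, weight = 5.
  m = 1110 → c = 011000000, weight = 2.
  m = 0001 → c = 110010110, weight = 5.
  m = 1001 → c = 010000100, weight = 2.
  m = 0101 → c = 100100000, weight = 2.
  m = 1101 → c = 000110010, weight = 3.
  m = 0011 → c = 011110010, weight = 5.
  m = 1011 → c = 111100000, weight = 4.
  m = 0111 → c = 001000100, weight = 2.
  m = 1111 → c = 101010110, weight = 5.
Tally weights:
  weight 0: 1 codewords.
  weight 2: 4 codewords.
  weight 3: 2 codewords.
  weight 4: 3 codewords.
  weight 5: 6 codewords.
Minimum distance d = smallest w > 0 with A_w > 0 = 2.
Sanity: Σ A_w = 16 = 2^4 = 16 ✓.


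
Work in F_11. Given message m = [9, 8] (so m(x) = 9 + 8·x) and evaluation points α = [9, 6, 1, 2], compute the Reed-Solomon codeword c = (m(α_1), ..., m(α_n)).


c = [4, 2, 6, 3]

Message polynomial: m(x) = 9 + 8·x (mod 11).
For each evaluation point α_i, compute m(α_i) mod 11:
  α_1 = 9: Horner steps 8 → 4, so m(9) = 4.
  α_2 = 6: Horner steps 8 → 2, so m(6) = 2.
  α_3 = 1: Horner steps 8 → 6, so m(1) = 6.
  α_4 = 2: Horner steps 8 → 3, so m(2) = 3.
Codeword c = [4, 2, 6, 3] ∈ F_11^4.


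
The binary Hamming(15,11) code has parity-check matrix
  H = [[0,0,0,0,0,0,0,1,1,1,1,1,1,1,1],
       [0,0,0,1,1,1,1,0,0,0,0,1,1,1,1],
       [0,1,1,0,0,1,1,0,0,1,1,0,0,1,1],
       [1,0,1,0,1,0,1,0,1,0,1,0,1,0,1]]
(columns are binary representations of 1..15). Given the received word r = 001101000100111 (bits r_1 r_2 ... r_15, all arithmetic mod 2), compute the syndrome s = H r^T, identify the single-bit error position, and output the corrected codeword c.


s = (0, 1, 1, 1)^T, error position = 7, corrected codeword c = 001101100100111

Compute s = H r^T mod 2 one row at a time:
  s_1 = 0 + 0 + 1 + 0 + 0 + 1 + 1 + 1 = 4 ≡ 0 (mod 2).
  s_2 = 1 + 0 + 1 + 0 + 0 + 1 + 1 + 1 = 5 ≡ 1 (mod 2).
  s_3 = 0 + 1 + 1 + 0 + 1 + 0 + 1 + 1 = 5 ≡ 1 (mod 2).
  s_4 = 0 + 1 + 0 + 0 + 0 + 0 + 1 + 1 = 3 ≡ 1 (mod 2).
s = (0, 1, 1, 1)^T — this equals column 7 of H (binary 0111), so error is at position 7.
Correct: flip bit 7 of r = 001101000100111 to get c = 001101100100111.


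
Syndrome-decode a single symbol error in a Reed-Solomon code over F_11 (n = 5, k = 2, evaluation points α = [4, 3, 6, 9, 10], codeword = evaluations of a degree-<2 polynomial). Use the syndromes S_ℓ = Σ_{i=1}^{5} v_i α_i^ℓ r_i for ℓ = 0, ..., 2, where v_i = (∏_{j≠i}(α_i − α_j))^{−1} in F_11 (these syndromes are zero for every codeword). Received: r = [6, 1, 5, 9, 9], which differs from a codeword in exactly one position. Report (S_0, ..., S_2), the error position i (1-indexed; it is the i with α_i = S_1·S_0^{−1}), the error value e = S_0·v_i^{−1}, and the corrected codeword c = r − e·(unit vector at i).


S = (2, 9, 2), error at position 5, error magnitude e = 6, c = [6, 1, 5, 9, 3].

Step 1: column multipliers v_i = (∏_{j≠i}(α_i − α_j))^{−1} mod 11.
  i = 1 (α = 4): (4−3)(4−6)(4−9)(4−10) = 1·(−2)·(−5)·(−6) = −60 ≡ 6, so v_1 = 6^{−1} = 2 (mod 11).
  i = 2 (α = 3): (3−4)(3−6)(3−9)(3−10) = (−1)·(−3)·(−6)·(−7) = 126 ≡ 5, so v_2 = 5^{−1} = 9 (mod 11).
  i = 3 (α = 6): (6−4)(6−3)(6−9)(6−10) = 2·3·(−3)·(−4) = 72 ≡ 6, so v_3 = 6^{−1} = 2 (mod 11).
  i = 4 (α = 9): (9−4)(9−3)(9−6)(9−10) = 5·6·3·(−1) = −90 ≡ 9, so v_4 = 9^{−1} = 5 (mod 11).
  i = 5 (α = 10): (10−4)(10−3)(10−6)(10−9) = 6·7·4·1 = 168 ≡ 3, so v_5 = 3^{−1} = 4 (mod 11).
  v = [2, 9, 2, 5, 4].
Step 2: syndromes of r = [6, 1, 5, 9, 9] (all sums mod 11).
  S_0 = Σ v_i r_i = 2·6 + 9·1 + 2·5 + 5·9 + 4·9 = 112 ≡ 2.
  S_1 = Σ v_i α_i r_i = 2·4·6 + 9·3·1 + 2·6·5 + 5·9·9 + 4·10·9 = 900 ≡ 9.
  α_i^2 mod 11 = [5, 9, 3, 4, 1].
  S_2 = Σ v_i α_i^2 r_i = 2·5·6 + 9·9·1 + 2·3·5 + 5·4·9 + 4·1·9 = 387 ≡ 2.
  S = (2, 9, 2) ≠ 0, so r is not a codeword (an error is present).
Step 3: locate the error. For a single error e at position i, S_ℓ = v_i·e·α_i^ℓ, so α_err = S_1/S_0.
  S_0^{−1} = 2^{−1} = 6 (mod 11), so α_err = 9·6 = 54 ≡ 10 = α_5. Error position i = 5.
  Consistency check: S_2/S_1 = 2·5 = 10 ≡ 10 = α_err ✓ (single-error assumption holds).
Step 4: error magnitude e = S_0/v_5 = S_0·∏_{j≠5}(α_5 − α_j) = 2·3 = 6 ≡ 6 (mod 11).
Step 5: correct position 5: c_5 = r_5 − e = 9 − 6 ≡ 3 (mod 11). Hence c = [6, 1, 5, 9, 3].
  Check: interpolating c through the α_i gives m(x) = 8 + 5·x (degree < 2) with m(α_i) = c_i for every i, so c is indeed a codeword.


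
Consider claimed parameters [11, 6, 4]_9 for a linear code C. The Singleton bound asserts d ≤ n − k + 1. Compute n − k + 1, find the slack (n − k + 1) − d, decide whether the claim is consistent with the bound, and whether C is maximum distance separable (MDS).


Singleton RHS = n − k + 1 = 6, slack = 2, bound satisfied, not MDS.

Singleton bound: d ≤ n − k + 1.
Here n = 11, k = 6, so n − k + 1 = 6.
Given d = 4, check d ≤ 6: YES.
Slack = (n − k + 1) − d = 2.
The code is NOT MDS (slack = 2 > 0).
Description: the claimed parameters are [11, 6, 4]_9; such a code would be non-MDS.


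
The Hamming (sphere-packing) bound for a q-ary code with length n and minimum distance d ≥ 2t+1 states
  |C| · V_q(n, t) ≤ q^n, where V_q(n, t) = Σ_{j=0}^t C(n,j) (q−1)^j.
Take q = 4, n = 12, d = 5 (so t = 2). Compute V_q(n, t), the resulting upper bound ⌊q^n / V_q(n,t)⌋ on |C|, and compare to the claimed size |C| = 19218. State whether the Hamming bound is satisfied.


V_q(n, t) = 631, q^n = 16777216, Hamming bound = 26588, |C| = 19218 ≤ bound (satisfied).

Step 1: Compute V_q(n, t) = Σ_{j=0}^2 C(n, j) (q−1)^j.
  j = 0: C(12,0)·(3)^0 = 1·1 = 1.
  j = 1: C(12,1)·(3)^1 = 12·3 = 36.
  j = 2: C(12,2)·(3)^2 = 66·9 = 594.
  V_q(n, t) = 1 + 36 + 594 = 631.
Step 2: q^n = 4^12 = 16777216.
Step 3: Hamming bound ⌊q^n / V_q(n,t)⌋ = ⌊16777216/631⌋ = 26588.
Step 4: Compare |C| = 19218 to 26588: satisfied.
The claimed |C| lies below the Hamming bound.


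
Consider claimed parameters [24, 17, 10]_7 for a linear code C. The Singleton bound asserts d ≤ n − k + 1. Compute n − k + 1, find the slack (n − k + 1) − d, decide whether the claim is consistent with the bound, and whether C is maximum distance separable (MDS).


Singleton RHS = n − k + 1 = 8, slack = -2, bound violated (no such code; not MDS).

Singleton bound: d ≤ n − k + 1.
Here n = 24, k = 17, so n − k + 1 = 8.
Given d = 10, check d ≤ 8: NO.
Slack = (n − k + 1) − d = -2.
The slack is negative: d = 10 exceeds n − k + 1 = 8 by 2, so the Singleton bound is violated and no linear [24, 17, 10]_7 code can exist. In particular it is not MDS (MDS requires d = n − k + 1 exactly).
Description: the claimed parameters are [24, 17, 10]_7; such a code would be impossible (violates the Singleton bound).


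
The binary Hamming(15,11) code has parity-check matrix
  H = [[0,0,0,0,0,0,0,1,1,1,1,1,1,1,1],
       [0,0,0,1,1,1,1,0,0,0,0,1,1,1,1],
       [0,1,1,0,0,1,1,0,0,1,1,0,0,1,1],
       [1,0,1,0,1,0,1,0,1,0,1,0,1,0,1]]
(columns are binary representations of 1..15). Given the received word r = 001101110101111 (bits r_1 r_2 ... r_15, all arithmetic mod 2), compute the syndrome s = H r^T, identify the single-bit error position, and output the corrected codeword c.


s = (0, 1, 0, 0)^T, error position = 4, corrected codeword c = 001001110101111

Compute s = H r^T mod 2 one row at a time:
  s_1 = 1 + 0 + 1 + 0 + 1 + 1 + 1 + 1 = 6 ≡ 0 (mod 2).
  s_2 = 1 + 0 + 1 + 1 + 1 + 1 + 1 + 1 = 7 ≡ 1 (mod 2).
  s_3 = 0 + 1 + 1 + 1 + 1 + 0 + 1 + 1 = 6 ≡ 0 (mod 2).
  s_4 = 0 + 1 + 0 + 1 + 0 + 0 + 1 + 1 = 4 ≡ 0 (mod 2).
s = (0, 1, 0, 0)^T — this equals column 4 of H (binary 0100), so error is at position 4.
Correct: flip bit 4 of r = 001101110101111 to get c = 001001110101111.


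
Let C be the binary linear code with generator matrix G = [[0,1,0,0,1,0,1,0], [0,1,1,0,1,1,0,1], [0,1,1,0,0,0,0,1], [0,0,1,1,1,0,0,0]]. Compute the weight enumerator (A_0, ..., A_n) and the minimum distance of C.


Weight distribution: A_0 = 1, A_2 = 1, A_3 = 6, A_4 = 5, A_5 = 2, A_6 = 1. Minimum distance d = 2.

Enumerate all 2^4 = 16 messages m ∈ F_2^4.
For each, compute codeword c = mG in F_2^8, then tally its weight.
  m = 0000 → c = 00000000, weight = 0.
  m = 1000 → c = 01001010, weight = 3.
  m = 0100 → c = 01101101, weight = 5.
  m = 1100 → c = 00100111, weight = 4.
  m = 0010 → c = 01100001, weight = 3.
  m = 1010 → c = 00101011, weight = 4.
  m = 0110 → c = 00001100, weight = 2.
  m = 1110 → c = 01000110, weight = 3.
  m = 0001 → c = 00111000, weight = 3.
  m = 1001 → c = 01110010, weight = 4.
  m = 0101 → c = 01010101, weight = 4.
  m = 1101 → c = 00011111, weight = 5.
  m = 0011 → c = 01011001, weight = 4.
  m = 1011 → c = 00010011, weight = 3.
  m = 0111 → c = 00110100, weight = 3.
  m = 1111 → c = 01111110, weight = 6.
Tally weights:
  weight 0: 1 codewords.
  weight 2: 1 codewords.
  weight 3: 6 codewords.
  weight 4: 5 codewords.
  weight 5: 2 codewords.
  weight 6: 1 codewords.
Minimum distance d = smallest w > 0 with A_w > 0 = 2.
Sanity: Σ A_w = 16 = 2^4 = 16 ✓.


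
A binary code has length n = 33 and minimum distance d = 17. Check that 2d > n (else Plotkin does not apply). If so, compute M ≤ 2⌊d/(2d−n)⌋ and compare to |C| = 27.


Plotkin bound M ≤ 34; given |C| = 27 ≤ bound (satisfied).

Check applicability: 2d = 34, n = 33.
2d − n = 1 > 0, so Plotkin applies.
Compute d/(2d−n) = 17/1 ≈ 17.0000.
⌊d/(2d−n)⌋ = 17.
Plotkin bound: M ≤ 2·17 = 34.
Given |C| = 27, check: satisfied.
This |C| is below the Plotkin bound.


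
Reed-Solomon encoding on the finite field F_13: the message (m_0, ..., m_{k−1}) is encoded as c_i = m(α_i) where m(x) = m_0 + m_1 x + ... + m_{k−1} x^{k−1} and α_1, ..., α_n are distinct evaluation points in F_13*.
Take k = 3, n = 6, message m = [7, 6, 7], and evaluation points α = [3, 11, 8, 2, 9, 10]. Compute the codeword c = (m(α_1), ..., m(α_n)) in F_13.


c = [10, 10, 9, 8, 4, 0]

Message polynomial: m(x) = 7 + 6·x + 7·x^2 (mod 13).
For each evaluation point α_i, compute m(α_i) mod 13:
  α_1 = 3: Horner steps 7 → 1 → 10, so m(3) = 10.
  α_2 = 11: Horner steps 7 → 5 → 10, so m(11) = 10.
  α_3 = 8: Horner steps 7 → 10 → 9, so m(8) = 9.
  α_4 = 2: Horner steps 7 → 7 → 8, so m(2) = 8.
  α_5 = 9: Horner steps 7 → 4 → 4, so m(9) = 4.
  α_6 = 10: Horner steps 7 → 11 → 0, so m(10) = 0.
Codeword c = [10, 10, 9, 8, 4, 0] ∈ F_13^6.


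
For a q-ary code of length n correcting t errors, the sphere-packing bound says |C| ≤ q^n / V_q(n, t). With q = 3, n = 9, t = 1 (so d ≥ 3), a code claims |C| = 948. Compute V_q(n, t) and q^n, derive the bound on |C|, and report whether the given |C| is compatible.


V_q(n, t) = 19, q^n = 19683, Hamming bound = 1035, |C| = 948 ≤ bound (satisfied).

Step 1: Compute V_q(n, t) = Σ_{j=0}^1 C(n, j) (q−1)^j.
  j = 0: C(9,0)·(2)^0 = 1·1 = 1.
  j = 1: C(9,1)·(2)^1 = 9·2 = 18.
  V_q(n, t) = 1 + 18 = 19.
Step 2: q^n = 3^9 = 19683.
Step 3: Hamming bound ⌊q^n / V_q(n,t)⌋ = ⌊19683/19⌋ = 1035.
Step 4: Compare |C| = 948 to 1035: satisfied.
The claimed |C| lies below the Hamming bound.


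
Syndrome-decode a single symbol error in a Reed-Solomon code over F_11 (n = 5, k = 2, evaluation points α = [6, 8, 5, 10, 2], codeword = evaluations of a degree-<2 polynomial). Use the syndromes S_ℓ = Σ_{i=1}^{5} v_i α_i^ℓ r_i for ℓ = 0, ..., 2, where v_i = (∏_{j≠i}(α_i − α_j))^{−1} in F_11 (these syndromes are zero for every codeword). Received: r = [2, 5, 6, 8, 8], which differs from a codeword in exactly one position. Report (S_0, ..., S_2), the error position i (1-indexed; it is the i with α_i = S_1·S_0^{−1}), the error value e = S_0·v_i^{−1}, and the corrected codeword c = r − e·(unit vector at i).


S = (3, 6, 1), error at position 5, error magnitude e = 1, c = [2, 5, 6, 8, 7].

Step 1: column multipliers v_i = (∏_{j≠i}(α_i − α_j))^{−1} mod 11.
  i = 1 (α = 6): (6−8)(6−5)(6−10)(6−2) = (−2)·1·(−4)·4 = 32 ≡ 10, so v_1 = 10^{−1} = 10 (mod 11).
  i = 2 (α = 8): (8−6)(8−5)(8−10)(8−2) = 2·3·(−2)·6 = −72 ≡ 5, so v_2 = 5^{−1} = 9 (mod 11).
  i = 3 (α = 5): (5−6)(5−8)(5−10)(5−2) = (−1)·(−3)·(−5)·3 = −45 ≡ 10, so v_3 = 10^{−1} = 10 (mod 11).
  i = 4 (α = 10): (10−6)(10−8)(10−5)(10−2) = 4·2·5·8 = 320 ≡ 1, so v_4 = 1^{−1} = 1 (mod 11).
  i = 5 (α = 2): (2−6)(2−8)(2−5)(2−10) = (−4)·(−6)·(−3)·(−8) = 576 ≡ 4, so v_5 = 4^{−1} = 3 (mod 11).
  v = [10, 9, 10, 1, 3].
Step 2: syndromes of r = [2, 5, 6, 8, 8] (all sums mod 11).
  S_0 = Σ v_i r_i = 10·2 + 9·5 + 10·6 + 1·8 + 3·8 = 157 ≡ 3.
  S_1 = Σ v_i α_i r_i = 10·6·2 + 9·8·5 + 10·5·6 + 1·10·8 + 3·2·8 = 908 ≡ 6.
  α_i^2 mod 11 = [3, 9, 3, 1, 4].
  S_2 = Σ v_i α_i^2 r_i = 10·3·2 + 9·9·5 + 10·3·6 + 1·1·8 + 3·4·8 = 749 ≡ 1.
  S = (3, 6, 1) ≠ 0, so r is not a codeword (an error is present).
Step 3: locate the error. For a single error e at position i, S_ℓ = v_i·e·α_i^ℓ, so α_err = S_1/S_0.
  S_0^{−1} = 3^{−1} = 4 (mod 11), so α_err = 6·4 = 24 ≡ 2 = α_5. Error position i = 5.
  Consistency check: S_2/S_1 = 1·2 = 2 ≡ 2 = α_err ✓ (single-error assumption holds).
Step 4: error magnitude e = S_0/v_5 = S_0·∏_{j≠5}(α_5 − α_j) = 3·4 = 12 ≡ 1 (mod 11).
Step 5: correct position 5: c_5 = r_5 − e = 8 − 1 ≡ 7 (mod 11). Hence c = [2, 5, 6, 8, 7].
  Check: interpolating c through the α_i gives m(x) = 4 + 7·x (degree < 2) with m(α_i) = c_i for every i, so c is indeed a codeword.


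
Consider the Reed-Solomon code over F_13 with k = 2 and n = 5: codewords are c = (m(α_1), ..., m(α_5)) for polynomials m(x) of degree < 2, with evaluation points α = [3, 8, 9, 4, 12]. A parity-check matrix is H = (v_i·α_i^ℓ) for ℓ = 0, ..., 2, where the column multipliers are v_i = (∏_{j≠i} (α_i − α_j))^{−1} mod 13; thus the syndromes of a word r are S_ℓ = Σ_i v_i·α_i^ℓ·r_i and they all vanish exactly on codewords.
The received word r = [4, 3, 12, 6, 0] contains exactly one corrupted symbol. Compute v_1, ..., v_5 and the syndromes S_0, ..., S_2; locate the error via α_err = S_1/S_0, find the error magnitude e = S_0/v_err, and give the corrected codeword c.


S = (2, 6, 5), error at position 1, error magnitude e = 7, c = [10, 3, 12, 6, 0].

Step 1: column multipliers v_i = (∏_{j≠i}(α_i − α_j))^{−1} mod 13.
  i = 1 (α = 3): (3−8)(3−9)(3−4)(3−12) = (−5)·(−6)·(−1)·(−9) = 270 ≡ 10, so v_1 = 10^{−1} = 4 (mod 13).
  i = 2 (α = 8): (8−3)(8−9)(8−4)(8−12) = 5·(−1)·4·(−4) = 80 ≡ 2, so v_2 = 2^{−1} = 7 (mod 13).
  i = 3 (α = 9): (9−3)(9−8)(9−4)(9−12) = 6·1·5·(−3) = −90 ≡ 1, so v_3 = 1^{−1} = 1 (mod 13).
  i = 4 (α = 4): (4−3)(4−8)(4−9)(4−12) = 1·(−4)·(−5)·(−8) = −160 ≡ 9, so v_4 = 9^{−1} = 3 (mod 13).
  i = 5 (α = 12): (12−3)(12−8)(12−9)(12−4) = 9·4·3·8 = 864 ≡ 6, so v_5 = 6^{−1} = 11 (mod 13).
  v = [4, 7, 1, 3, 11].
Step 2: syndromes of r = [4, 3, 12, 6, 0] (all sums mod 13).
  S_0 = Σ v_i r_i = 4·4 + 7·3 + 1·12 + 3·6 + 11·0 = 67 ≡ 2.
  S_1 = Σ v_i α_i r_i = 4·3·4 + 7·8·3 + 1·9·12 + 3·4·6 + 11·12·0 = 396 ≡ 6.
  α_i^2 mod 13 = [9, 12, 3, 3, 1].
  S_2 = Σ v_i α_i^2 r_i = 4·9·4 + 7·12·3 + 1·3·12 + 3·3·6 + 11·1·0 = 486 ≡ 5.
  S = (2, 6, 5) ≠ 0, so r is not a codeword (an error is present).
Step 3: locate the error. For a single error e at position i, S_ℓ = v_i·e·α_i^ℓ, so α_err = S_1/S_0.
  S_0^{−1} = 2^{−1} = 7 (mod 13), so α_err = 6·7 = 42 ≡ 3 = α_1. Error position i = 1.
  Consistency check: S_2/S_1 = 5·11 = 55 ≡ 3 = α_err ✓ (single-error assumption holds).
Step 4: error magnitude e = S_0/v_1 = S_0·∏_{j≠1}(α_1 − α_j) = 2·10 = 20 ≡ 7 (mod 13).
Step 5: correct position 1: c_1 = r_1 − e = 4 − 7 ≡ 10 (mod 13). Hence c = [10, 3, 12, 6, 0].
  Check: interpolating c through the α_i gives m(x) = 9 + 9·x (degree < 2) with m(α_i) = c_i for every i, so c is indeed a codeword.


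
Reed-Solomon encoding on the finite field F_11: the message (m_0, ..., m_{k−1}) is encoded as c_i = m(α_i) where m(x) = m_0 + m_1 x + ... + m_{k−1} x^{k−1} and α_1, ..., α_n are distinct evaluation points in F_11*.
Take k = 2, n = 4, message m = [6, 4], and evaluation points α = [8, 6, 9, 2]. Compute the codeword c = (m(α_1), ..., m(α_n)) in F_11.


c = [5, 8, 9, 3]

Message polynomial: m(x) = 6 + 4·x (mod 11).
For each evaluation point α_i, compute m(α_i) mod 11:
  α_1 = 8: Horner steps 4 → 5, so m(8) = 5.
  α_2 = 6: Horner steps 4 → 8, so m(6) = 8.
  α_3 = 9: Horner steps 4 → 9, so m(9) = 9.
  α_4 = 2: Horner steps 4 → 3, so m(2) = 3.
Codeword c = [5, 8, 9, 3] ∈ F_11^4.


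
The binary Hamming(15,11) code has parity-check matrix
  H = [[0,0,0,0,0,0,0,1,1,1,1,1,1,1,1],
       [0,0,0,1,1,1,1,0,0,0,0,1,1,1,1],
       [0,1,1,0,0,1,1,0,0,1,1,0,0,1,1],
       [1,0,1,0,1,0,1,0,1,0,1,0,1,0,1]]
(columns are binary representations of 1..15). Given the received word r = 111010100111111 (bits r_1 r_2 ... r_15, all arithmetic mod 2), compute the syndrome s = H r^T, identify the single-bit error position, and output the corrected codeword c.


s = (0, 0, 1, 1)^T, error position = 3, corrected codeword c = 110010100111111

Compute s = H r^T mod 2 one row at a time:
  s_1 = 0 + 0 + 1 + 1 + 1 + 1 + 1 + 1 = 6 ≡ 0 (mod 2).
  s_2 = 0 + 1 + 0 + 1 + 1 + 1 + 1 + 1 = 6 ≡ 0 (mod 2).
  s_3 = 1 + 1 + 0 + 1 + 1 + 1 + 1 + 1 = 7 ≡ 1 (mod 2).
  s_4 = 1 + 1 + 1 + 1 + 0 + 1 + 1 + 1 = 7 ≡ 1 (mod 2).
s = (0, 0, 1, 1)^T — this equals column 3 of H (binary 0011), so error is at position 3.
Correct: flip bit 3 of r = 111010100111111 to get c = 110010100111111.


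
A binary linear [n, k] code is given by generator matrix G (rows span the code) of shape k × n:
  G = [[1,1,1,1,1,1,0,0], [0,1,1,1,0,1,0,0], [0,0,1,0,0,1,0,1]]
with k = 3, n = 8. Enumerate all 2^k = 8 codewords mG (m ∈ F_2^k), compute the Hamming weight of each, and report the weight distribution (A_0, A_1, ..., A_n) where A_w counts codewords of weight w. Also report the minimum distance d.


Weight distribution: A_0 = 1, A_2 = 1, A_3 = 2, A_4 = 1, A_5 = 2, A_6 = 1. Minimum distance d = 2.

Enumerate all 2^3 = 8 messages m ∈ F_2^3.
For each, compute codeword c = mG in F_2^8, then tally its weight.
  m = 000 → c = 00000000, weight = 0.
  m = 100 → c = 11111100, weight = 6.
  m = 010 → c = 01110100, weight = 4.
  m = 110 → c = 10001000, weight = 2.
  m = 001 → c = 00100101, weight = 3.
  m = 101 → c = 11011001, weight = 5.
  m = 011 → c = 01010001, weight = 3.
  m = 111 → c = 10101101, weight = 5.
Tally weights:
  weight 0: 1 codewords.
  weight 2: 1 codewords.
  weight 3: 2 codewords.
  weight 4: 1 codewords.
  weight 5: 2 codewords.
  weight 6: 1 codewords.
Minimum distance d = smallest w > 0 with A_w > 0 = 2.
Sanity: Σ A_w = 8 = 2^3 = 8 ✓.


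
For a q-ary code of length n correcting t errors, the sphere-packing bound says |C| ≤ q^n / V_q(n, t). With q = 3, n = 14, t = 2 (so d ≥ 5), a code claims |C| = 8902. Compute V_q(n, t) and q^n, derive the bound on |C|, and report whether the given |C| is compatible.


V_q(n, t) = 393, q^n = 4782969, Hamming bound = 12170, |C| = 8902 ≤ bound (satisfied).

Step 1: Compute V_q(n, t) = Σ_{j=0}^2 C(n, j) (q−1)^j.
  j = 0: C(14,0)·(2)^0 = 1·1 = 1.
  j = 1: C(14,1)·(2)^1 = 14·2 = 28.
  j = 2: C(14,2)·(2)^2 = 91·4 = 364.
  V_q(n, t) = 1 + 28 + 364 = 393.
Step 2: q^n = 3^14 = 4782969.
Step 3: Hamming bound ⌊q^n / V_q(n,t)⌋ = ⌊4782969/393⌋ = 12170.
Step 4: Compare |C| = 8902 to 12170: satisfied.
The claimed |C| lies below the Hamming bound.


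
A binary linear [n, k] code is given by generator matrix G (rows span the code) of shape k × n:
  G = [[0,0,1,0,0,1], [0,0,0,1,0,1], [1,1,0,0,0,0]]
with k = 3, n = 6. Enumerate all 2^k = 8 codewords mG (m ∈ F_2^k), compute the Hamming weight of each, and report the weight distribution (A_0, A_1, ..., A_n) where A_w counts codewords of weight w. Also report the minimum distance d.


Weight distribution: A_0 = 1, A_2 = 4, A_4 = 3. Minimum distance d = 2.

Enumerate all 2^3 = 8 messages m ∈ F_2^3.
For each, compute codeword c = mG in F_2^6, then tally its weight.
  m = 000 → c = 000000, weight = 0.
  m = 100 → c = 001001, weight = 2.
  m = 010 → c = 000101, weight = 2.
  m = 110 → c = 001100, weight = 2.
  m = 001 → c = 110000, weight = 2.
  m = 101 → c = 111001, weight = 4.
  m = 011 → c = 110101, weight = 4.
  m = 111 → c = 111100, weight = 4.
Tally weights:
  weight 0: 1 codewords.
  weight 2: 4 codewords.
  weight 4: 3 codewords.
Minimum distance d = smallest w > 0 with A_w > 0 = 2.
Sanity: Σ A_w = 8 = 2^3 = 8 ✓.


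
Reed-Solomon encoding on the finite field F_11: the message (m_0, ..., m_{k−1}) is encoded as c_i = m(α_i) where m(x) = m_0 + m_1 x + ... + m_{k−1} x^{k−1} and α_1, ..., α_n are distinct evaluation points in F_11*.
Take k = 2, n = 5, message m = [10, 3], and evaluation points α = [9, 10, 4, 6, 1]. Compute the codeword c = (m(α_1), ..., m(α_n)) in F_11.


c = [4, 7, 0, 6, 2]

Message polynomial: m(x) = 10 + 3·x (mod 11).
For each evaluation point α_i, compute m(α_i) mod 11:
  α_1 = 9: Horner steps 3 → 4, so m(9) = 4.
  α_2 = 10: Horner steps 3 → 7, so m(10) = 7.
  α_3 = 4: Horner steps 3 → 0, so m(4) = 0.
  α_4 = 6: Horner steps 3 → 6, so m(6) = 6.
  α_5 = 1: Horner steps 3 → 2, so m(1) = 2.
Codeword c = [4, 7, 0, 6, 2] ∈ F_11^5.


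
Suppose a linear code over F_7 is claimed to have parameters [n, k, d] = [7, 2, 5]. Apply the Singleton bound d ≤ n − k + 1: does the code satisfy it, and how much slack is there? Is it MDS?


Singleton RHS = n − k + 1 = 6, slack = 1, bound satisfied, not MDS.

Singleton bound: d ≤ n − k + 1.
Here n = 7, k = 2, so n − k + 1 = 6.
Given d = 5, check d ≤ 6: YES.
Slack = (n − k + 1) − d = 1.
The code is NOT MDS (slack = 1 > 0).
Description: the claimed parameters are [7, 2, 5]_7; such a code would be non-MDS.


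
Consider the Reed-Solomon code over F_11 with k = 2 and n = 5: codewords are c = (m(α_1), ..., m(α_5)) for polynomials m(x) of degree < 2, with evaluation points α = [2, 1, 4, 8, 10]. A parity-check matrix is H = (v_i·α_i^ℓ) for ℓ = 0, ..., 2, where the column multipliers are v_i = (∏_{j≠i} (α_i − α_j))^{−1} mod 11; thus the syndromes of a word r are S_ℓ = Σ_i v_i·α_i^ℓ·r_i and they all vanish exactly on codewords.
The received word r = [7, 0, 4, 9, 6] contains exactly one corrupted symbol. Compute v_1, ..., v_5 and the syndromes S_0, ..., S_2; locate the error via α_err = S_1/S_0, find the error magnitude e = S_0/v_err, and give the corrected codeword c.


S = (4, 4, 4), error at position 2, error magnitude e = 8, c = [7, 3, 4, 9, 6].

Step 1: column multipliers v_i = (∏_{j≠i}(α_i − α_j))^{−1} mod 11.
  i = 1 (α = 2): (2−1)(2−4)(2−8)(2−10) = 1·(−2)·(−6)·(−8) = −96 ≡ 3, so v_1 = 3^{−1} = 4 (mod 11).
  i = 2 (α = 1): (1−2)(1−4)(1−8)(1−10) = (−1)·(−3)·(−7)·(−9) = 189 ≡ 2, so v_2 = 2^{−1} = 6 (mod 11).
  i = 3 (α = 4): (4−2)(4−1)(4−8)(4−10) = 2·3·(−4)·(−6) = 144 ≡ 1, so v_3 = 1^{−1} = 1 (mod 11).
  i = 4 (α = 8): (8−2)(8−1)(8−4)(8−10) = 6·7·4·(−2) = −336 ≡ 5, so v_4 = 5^{−1} = 9 (mod 11).
  i = 5 (α = 10): (10−2)(10−1)(10−4)(10−8) = 8·9·6·2 = 864 ≡ 6, so v_5 = 6^{−1} = 2 (mod 11).
  v = [4, 6, 1, 9, 2].
Step 2: syndromes of r = [7, 0, 4, 9, 6] (all sums mod 11).
  S_0 = Σ v_i r_i = 4·7 + 6·0 + 1·4 + 9·9 + 2·6 = 125 ≡ 4.
  S_1 = Σ v_i α_i r_i = 4·2·7 + 6·1·0 + 1·4·4 + 9·8·9 + 2·10·6 = 840 ≡ 4.
  α_i^2 mod 11 = [4, 1, 5, 9, 1].
  S_2 = Σ v_i α_i^2 r_i = 4·4·7 + 6·1·0 + 1·5·4 + 9·9·9 + 2·1·6 = 873 ≡ 4.
  S = (4, 4, 4) ≠ 0, so r is not a codeword (an error is present).
Step 3: locate the error. For a single error e at position i, S_ℓ = v_i·e·α_i^ℓ, so α_err = S_1/S_0.
  S_0^{−1} = 4^{−1} = 3 (mod 11), so α_err = 4·3 = 12 ≡ 1 = α_2. Error position i = 2.
  Consistency check: S_2/S_1 = 4·3 = 12 ≡ 1 = α_err ✓ (single-error assumption holds).
Step 4: error magnitude e = S_0/v_2 = S_0·∏_{j≠2}(α_2 − α_j) = 4·2 = 8 ≡ 8 (mod 11).
Step 5: correct position 2: c_2 = r_2 − e = 0 − 8 ≡ 3 (mod 11). Hence c = [7, 3, 4, 9, 6].
  Check: interpolating c through the α_i gives m(x) = 10 + 4·x (degree < 2) with m(α_i) = c_i for every i, so c is indeed a codeword.
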